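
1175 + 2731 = 3906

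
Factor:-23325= -3^1*5^2*311^1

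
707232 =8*88404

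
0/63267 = 0 = 0.00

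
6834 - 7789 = - 955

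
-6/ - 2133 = 2/711  =  0.00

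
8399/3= 2799 + 2/3 = 2799.67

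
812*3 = 2436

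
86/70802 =43/35401= 0.00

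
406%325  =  81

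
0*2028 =0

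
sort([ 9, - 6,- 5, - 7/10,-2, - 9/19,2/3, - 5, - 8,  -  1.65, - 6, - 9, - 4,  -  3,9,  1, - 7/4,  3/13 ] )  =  [-9, - 8, - 6, - 6, - 5,- 5, - 4, - 3, - 2, - 7/4,  -  1.65, - 7/10 , - 9/19, 3/13,2/3, 1,9,9] 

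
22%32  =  22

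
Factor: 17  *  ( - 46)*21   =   - 2^1*3^1 * 7^1 *17^1*23^1 = -  16422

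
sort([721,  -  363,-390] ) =[ - 390,- 363, 721 ]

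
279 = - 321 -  - 600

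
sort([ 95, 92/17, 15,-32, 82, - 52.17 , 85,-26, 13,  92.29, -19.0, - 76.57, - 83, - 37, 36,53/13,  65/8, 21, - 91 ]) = [ - 91, - 83, - 76.57, - 52.17, - 37, - 32, - 26,-19.0,  53/13,  92/17, 65/8, 13, 15, 21,36, 82,  85,92.29, 95]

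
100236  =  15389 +84847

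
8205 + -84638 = - 76433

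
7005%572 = 141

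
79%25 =4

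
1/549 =1/549= 0.00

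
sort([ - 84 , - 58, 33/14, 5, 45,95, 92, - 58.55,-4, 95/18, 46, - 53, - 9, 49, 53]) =[ - 84, - 58.55,-58, - 53, - 9, - 4,33/14,5, 95/18, 45, 46,49, 53, 92, 95]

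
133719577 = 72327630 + 61391947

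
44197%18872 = 6453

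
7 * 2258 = 15806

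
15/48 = 5/16 =0.31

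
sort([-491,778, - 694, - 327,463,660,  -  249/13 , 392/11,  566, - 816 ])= [ - 816, - 694 ,  -  491, - 327, - 249/13,392/11,463,  566,660, 778] 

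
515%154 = 53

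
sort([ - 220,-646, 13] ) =[ - 646 ,-220,  13 ]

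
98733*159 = 15698547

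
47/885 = 47/885= 0.05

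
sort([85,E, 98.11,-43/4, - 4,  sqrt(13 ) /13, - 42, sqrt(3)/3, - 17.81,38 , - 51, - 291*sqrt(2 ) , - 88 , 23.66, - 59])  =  [ - 291*sqrt(2), - 88, - 59,- 51,- 42, - 17.81, - 43/4, - 4,sqrt(13)/13,  sqrt ( 3)/3, E,  23.66, 38,85,98.11 ] 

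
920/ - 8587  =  -920/8587 = - 0.11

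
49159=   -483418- - 532577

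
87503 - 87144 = 359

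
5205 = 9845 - 4640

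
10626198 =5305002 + 5321196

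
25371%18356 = 7015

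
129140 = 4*32285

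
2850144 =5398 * 528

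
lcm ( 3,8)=24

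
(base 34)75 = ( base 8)363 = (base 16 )f3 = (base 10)243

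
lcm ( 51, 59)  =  3009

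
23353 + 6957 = 30310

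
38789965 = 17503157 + 21286808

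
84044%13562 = 2672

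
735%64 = 31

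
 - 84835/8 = -84835/8 = - 10604.38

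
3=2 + 1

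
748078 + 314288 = 1062366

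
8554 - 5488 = 3066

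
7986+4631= 12617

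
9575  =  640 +8935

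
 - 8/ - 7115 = 8/7115  =  0.00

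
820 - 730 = 90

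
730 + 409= 1139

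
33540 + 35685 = 69225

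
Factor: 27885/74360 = 3/8 = 2^(-3)*3^1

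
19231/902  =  21+289/902 = 21.32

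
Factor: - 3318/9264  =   -553/1544 = - 2^( - 3)*7^1*79^1*193^( - 1)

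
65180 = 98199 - 33019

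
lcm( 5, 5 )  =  5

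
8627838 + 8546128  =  17173966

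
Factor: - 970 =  - 2^1*5^1 * 97^1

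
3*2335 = 7005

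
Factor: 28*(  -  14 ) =  -  392 = -  2^3*7^2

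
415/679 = 415/679 = 0.61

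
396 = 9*44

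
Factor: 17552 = 2^4*1097^1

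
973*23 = 22379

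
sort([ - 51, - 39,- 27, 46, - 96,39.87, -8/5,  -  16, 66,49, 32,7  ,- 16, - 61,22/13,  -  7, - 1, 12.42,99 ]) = [ - 96,-61,-51, -39, - 27, - 16, - 16, - 7, - 8/5,-1, 22/13, 7, 12.42, 32, 39.87, 46, 49, 66,99] 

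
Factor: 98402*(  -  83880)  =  -2^4*3^2*5^1*233^1*49201^1 = - 8253959760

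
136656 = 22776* 6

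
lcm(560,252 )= 5040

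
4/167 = 4/167 = 0.02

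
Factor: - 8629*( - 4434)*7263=2^1*3^4*269^1*739^1*8629^1 = 277889541318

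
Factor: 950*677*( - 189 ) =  - 2^1*3^3*5^2*7^1*19^1*677^1=- 121555350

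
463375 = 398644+64731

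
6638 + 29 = 6667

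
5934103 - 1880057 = 4054046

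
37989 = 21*1809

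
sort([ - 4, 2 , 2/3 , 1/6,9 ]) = [ - 4,1/6, 2/3,2, 9]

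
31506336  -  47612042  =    -  16105706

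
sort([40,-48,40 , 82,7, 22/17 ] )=[- 48,22/17, 7,  40, 40,82] 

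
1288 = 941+347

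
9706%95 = 16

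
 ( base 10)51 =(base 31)1K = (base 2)110011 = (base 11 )47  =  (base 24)23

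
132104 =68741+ 63363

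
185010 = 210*881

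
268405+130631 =399036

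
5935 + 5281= 11216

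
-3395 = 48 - 3443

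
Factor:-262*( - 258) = 2^2 * 3^1 * 43^1*131^1 = 67596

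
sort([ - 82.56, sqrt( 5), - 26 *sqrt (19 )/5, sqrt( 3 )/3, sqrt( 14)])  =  [ - 82.56, - 26*sqrt( 19)/5, sqrt(3 ) /3, sqrt(5), sqrt( 14 )]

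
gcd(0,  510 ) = 510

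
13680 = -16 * ( - 855)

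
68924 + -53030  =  15894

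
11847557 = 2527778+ 9319779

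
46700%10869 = 3224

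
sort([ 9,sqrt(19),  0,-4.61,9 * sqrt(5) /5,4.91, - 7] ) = [ - 7, - 4.61,0,9*sqrt(5) /5,sqrt( 19 ),  4.91,9] 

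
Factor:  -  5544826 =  - 2^1*7^1*601^1*659^1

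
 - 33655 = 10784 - 44439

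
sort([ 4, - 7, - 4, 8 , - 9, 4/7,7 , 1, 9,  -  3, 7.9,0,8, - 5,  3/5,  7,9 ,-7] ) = [ - 9, - 7,  -  7, - 5, - 4, -3, 0,4/7,3/5, 1,4,7, 7, 7.9, 8,8, 9, 9]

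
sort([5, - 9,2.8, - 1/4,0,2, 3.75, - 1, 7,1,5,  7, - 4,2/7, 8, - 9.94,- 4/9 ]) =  [ - 9.94, - 9, - 4, - 1, - 4/9,  -  1/4,0,2/7,  1, 2,2.8,  3.75,  5, 5,7,7,8 ]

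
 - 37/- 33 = 1 + 4/33 = 1.12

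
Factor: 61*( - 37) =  - 2257 = - 37^1*61^1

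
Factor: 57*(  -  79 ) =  - 4503 = - 3^1*19^1*79^1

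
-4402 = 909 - 5311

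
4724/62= 76+6/31  =  76.19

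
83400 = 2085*40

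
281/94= 2+ 93/94 = 2.99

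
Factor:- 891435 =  - 3^1*5^1*67^1*887^1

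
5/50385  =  1/10077  =  0.00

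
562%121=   78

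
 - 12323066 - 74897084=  - 87220150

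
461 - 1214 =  -753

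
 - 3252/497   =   - 7 + 227/497 = - 6.54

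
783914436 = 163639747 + 620274689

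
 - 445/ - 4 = 111 + 1/4 = 111.25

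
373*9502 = 3544246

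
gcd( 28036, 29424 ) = 4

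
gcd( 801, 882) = 9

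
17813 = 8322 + 9491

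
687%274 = 139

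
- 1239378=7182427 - 8421805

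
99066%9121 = 7856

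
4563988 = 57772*79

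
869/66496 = 869/66496 = 0.01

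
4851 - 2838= 2013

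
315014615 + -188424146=126590469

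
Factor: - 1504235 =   -  5^1*37^1*47^1*173^1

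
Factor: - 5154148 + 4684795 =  - 3^1*17^1*9203^1 = - 469353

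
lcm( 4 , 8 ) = 8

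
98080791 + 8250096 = 106330887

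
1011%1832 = 1011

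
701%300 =101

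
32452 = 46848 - 14396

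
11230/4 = 2807 + 1/2 = 2807.50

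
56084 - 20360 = 35724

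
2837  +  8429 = 11266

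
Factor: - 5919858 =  - 2^1*3^3*7^1*15661^1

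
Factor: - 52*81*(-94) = 395928= 2^3*3^4*13^1*47^1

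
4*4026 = 16104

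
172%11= 7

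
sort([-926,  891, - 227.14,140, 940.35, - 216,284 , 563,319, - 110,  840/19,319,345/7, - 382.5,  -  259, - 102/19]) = [- 926,-382.5, - 259,- 227.14, -216,- 110  ,- 102/19,840/19,345/7,140, 284, 319,319, 563, 891,940.35] 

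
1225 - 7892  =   - 6667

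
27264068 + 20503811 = 47767879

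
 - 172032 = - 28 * 6144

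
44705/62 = 44705/62= 721.05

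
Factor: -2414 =-2^1 * 17^1 * 71^1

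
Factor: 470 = 2^1*5^1*47^1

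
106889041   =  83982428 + 22906613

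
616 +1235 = 1851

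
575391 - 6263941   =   -5688550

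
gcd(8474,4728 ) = 2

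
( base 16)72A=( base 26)2IE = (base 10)1834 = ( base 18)5bg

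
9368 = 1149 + 8219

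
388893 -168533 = 220360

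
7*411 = 2877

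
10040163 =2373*4231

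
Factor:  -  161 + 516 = 355= 5^1*71^1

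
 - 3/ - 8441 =3/8441= 0.00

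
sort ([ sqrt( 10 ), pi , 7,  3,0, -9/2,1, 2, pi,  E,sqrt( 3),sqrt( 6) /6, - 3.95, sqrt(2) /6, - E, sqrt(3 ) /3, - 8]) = [ - 8, -9/2, - 3.95, - E,0,  sqrt ( 2) /6, sqrt( 6)/6,sqrt( 3)/3,1,  sqrt( 3 ),2,  E,  3,pi, pi , sqrt ( 10 ),7 ]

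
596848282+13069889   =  609918171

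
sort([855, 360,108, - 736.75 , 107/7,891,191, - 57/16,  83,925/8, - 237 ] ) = [ - 736.75, - 237, - 57/16,107/7,83,108 , 925/8,191,  360,855, 891 ] 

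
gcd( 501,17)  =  1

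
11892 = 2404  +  9488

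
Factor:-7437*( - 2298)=2^1 * 3^2*37^1*67^1 *383^1=17090226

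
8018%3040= 1938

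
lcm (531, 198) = 11682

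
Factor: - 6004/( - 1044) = 1501/261  =  3^( - 2 )*19^1 * 29^( - 1 )*79^1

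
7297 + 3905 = 11202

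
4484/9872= 1121/2468 = 0.45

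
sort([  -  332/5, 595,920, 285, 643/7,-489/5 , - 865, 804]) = [-865 ,-489/5, - 332/5,643/7,  285,595, 804,920]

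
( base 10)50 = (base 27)1n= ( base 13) 3b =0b110010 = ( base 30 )1K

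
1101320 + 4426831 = 5528151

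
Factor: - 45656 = - 2^3*13^1*439^1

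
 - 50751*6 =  - 304506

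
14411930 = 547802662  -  533390732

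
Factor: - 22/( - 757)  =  2^1*11^1*757^(-1) 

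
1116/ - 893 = -2 + 670/893 = - 1.25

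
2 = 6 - 4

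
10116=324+9792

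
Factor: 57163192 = 2^3*7145399^1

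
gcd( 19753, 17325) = 1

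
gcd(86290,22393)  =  1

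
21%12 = 9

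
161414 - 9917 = 151497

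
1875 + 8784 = 10659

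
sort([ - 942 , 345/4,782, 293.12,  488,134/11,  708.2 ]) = [-942,134/11,  345/4,293.12, 488,  708.2,782]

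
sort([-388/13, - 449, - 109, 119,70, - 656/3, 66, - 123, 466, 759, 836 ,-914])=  [ - 914,  -  449, - 656/3,- 123,  -  109,-388/13 , 66, 70, 119, 466  ,  759,836]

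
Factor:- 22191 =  - 3^1 * 13^1*569^1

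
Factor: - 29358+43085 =7^1*37^1 * 53^1=13727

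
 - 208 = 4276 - 4484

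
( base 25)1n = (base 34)1E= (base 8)60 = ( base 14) 36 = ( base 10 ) 48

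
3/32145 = 1/10715  =  0.00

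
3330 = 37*90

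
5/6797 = 5/6797 = 0.00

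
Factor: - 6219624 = - 2^3 *3^1*259151^1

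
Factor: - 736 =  - 2^5 * 23^1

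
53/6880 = 53/6880  =  0.01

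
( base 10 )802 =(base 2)1100100010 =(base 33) OA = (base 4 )30202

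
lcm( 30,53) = 1590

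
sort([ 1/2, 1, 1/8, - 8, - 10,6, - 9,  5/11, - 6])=[ -10, - 9, - 8, - 6,  1/8,5/11, 1/2,1,6]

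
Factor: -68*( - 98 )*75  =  499800   =  2^3*3^1 *5^2*7^2*17^1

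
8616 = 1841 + 6775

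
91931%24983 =16982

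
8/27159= 8/27159 = 0.00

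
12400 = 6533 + 5867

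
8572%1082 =998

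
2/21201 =2/21201 =0.00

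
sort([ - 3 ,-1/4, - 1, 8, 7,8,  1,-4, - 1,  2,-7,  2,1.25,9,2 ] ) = [ - 7, - 4, - 3 , - 1, - 1 ,-1/4,1,  1.25,2,2,2, 7 , 8, 8,  9 ]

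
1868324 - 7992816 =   -  6124492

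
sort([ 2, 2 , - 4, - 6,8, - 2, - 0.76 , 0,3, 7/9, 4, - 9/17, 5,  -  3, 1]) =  [- 6, - 4, - 3,-2, - 0.76, - 9/17, 0, 7/9, 1,2, 2, 3,4,5,8]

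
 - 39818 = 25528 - 65346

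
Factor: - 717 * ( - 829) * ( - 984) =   -  2^3*3^2*41^1*239^1 * 829^1 = - 584882712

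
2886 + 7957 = 10843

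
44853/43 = 1043  +  4/43  =  1043.09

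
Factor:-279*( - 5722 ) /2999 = 2^1*3^2*31^1*2861^1*2999^(-1 )  =  1596438/2999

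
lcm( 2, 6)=6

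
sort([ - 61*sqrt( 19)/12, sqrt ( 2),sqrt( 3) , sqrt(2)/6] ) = [  -  61*sqrt(19)/12,sqrt( 2 )/6, sqrt( 2 ), sqrt( 3) ]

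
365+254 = 619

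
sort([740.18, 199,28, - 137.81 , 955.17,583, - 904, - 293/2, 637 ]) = [-904 , - 293/2,-137.81,28,199 , 583,637, 740.18 , 955.17 ]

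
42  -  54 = - 12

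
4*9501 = 38004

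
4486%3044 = 1442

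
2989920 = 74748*40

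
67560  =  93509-25949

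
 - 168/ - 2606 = 84/1303 = 0.06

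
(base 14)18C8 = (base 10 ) 4488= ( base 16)1188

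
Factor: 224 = 2^5*7^1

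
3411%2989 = 422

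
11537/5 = 11537/5 = 2307.40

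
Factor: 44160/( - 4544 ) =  -2^1*3^1*5^1*23^1*71^ ( - 1) = -  690/71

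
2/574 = 1/287 = 0.00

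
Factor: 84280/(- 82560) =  - 2^( - 4)*3^( - 1)*7^2= - 49/48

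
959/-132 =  - 959/132 = -7.27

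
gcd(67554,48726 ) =18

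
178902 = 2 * 89451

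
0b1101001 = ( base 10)105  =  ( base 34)33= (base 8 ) 151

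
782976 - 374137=408839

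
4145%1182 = 599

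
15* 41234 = 618510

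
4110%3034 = 1076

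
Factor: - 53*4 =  - 2^2*53^1= -  212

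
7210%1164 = 226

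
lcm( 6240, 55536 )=555360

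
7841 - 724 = 7117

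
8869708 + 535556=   9405264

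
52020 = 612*85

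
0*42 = 0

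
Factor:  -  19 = -19^1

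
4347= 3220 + 1127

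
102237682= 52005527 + 50232155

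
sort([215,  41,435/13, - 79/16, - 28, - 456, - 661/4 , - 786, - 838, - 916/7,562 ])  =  [ - 838,- 786,-456, - 661/4 ,- 916/7, -28,-79/16,  435/13,41,  215,562]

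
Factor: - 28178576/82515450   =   - 14089288/41257725  =  -  2^3 * 3^( -1) * 5^( - 2)*17^( - 1 ) * 32359^( - 1)*1761161^1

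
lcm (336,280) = 1680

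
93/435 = 31/145 = 0.21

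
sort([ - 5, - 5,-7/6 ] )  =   [ - 5, - 5 , - 7/6]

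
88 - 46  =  42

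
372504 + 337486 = 709990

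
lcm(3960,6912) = 380160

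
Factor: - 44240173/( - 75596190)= 2^( - 1 )*3^(-1 )*5^( - 1 ) * 2519873^( - 1)*  44240173^1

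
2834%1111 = 612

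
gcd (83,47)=1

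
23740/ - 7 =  -23740/7=- 3391.43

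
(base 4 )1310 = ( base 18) 68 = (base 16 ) 74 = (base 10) 116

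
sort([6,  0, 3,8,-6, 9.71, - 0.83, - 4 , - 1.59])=[-6,-4, - 1.59, - 0.83, 0, 3, 6 , 8, 9.71]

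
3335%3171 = 164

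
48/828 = 4/69 = 0.06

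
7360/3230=2 + 90/323=2.28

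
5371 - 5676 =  - 305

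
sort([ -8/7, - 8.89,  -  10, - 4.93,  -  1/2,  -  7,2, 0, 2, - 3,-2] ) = [ - 10, - 8.89, - 7, - 4.93, - 3, - 2, - 8/7, - 1/2,0, 2,2] 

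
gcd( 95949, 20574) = 9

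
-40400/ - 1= 40400+ 0/1 = 40400.00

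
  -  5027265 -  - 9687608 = 4660343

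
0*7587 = 0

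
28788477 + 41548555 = 70337032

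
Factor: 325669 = 17^1 * 19157^1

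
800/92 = 200/23 = 8.70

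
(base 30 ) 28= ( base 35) 1x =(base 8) 104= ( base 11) 62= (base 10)68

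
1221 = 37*33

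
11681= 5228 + 6453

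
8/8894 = 4/4447= 0.00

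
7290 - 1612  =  5678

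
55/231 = 5/21= 0.24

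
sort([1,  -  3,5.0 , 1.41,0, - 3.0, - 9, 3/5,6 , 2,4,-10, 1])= [ -10,-9 ,-3,-3.0,0,3/5,1,1,1.41, 2,4, 5.0,6 ]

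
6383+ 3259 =9642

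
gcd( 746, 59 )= 1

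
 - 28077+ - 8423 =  - 36500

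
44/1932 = 11/483= 0.02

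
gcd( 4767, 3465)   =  21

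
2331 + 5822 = 8153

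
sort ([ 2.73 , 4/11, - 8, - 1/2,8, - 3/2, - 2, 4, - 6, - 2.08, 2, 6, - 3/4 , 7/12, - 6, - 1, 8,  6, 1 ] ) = [- 8, - 6,-6 , - 2.08, - 2, - 3/2,  -  1,-3/4,-1/2,4/11,7/12, 1 , 2,2.73, 4,6, 6,  8, 8 ]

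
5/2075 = 1/415 = 0.00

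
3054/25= 122 + 4/25 = 122.16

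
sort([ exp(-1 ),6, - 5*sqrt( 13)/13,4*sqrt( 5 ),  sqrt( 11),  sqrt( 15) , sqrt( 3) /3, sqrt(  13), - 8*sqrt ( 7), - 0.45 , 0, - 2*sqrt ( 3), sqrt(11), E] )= [ - 8*sqrt (7), - 2*sqrt ( 3 ) , - 5 *sqrt( 13)/13, -0.45,0, exp ( -1) , sqrt( 3 )/3,E, sqrt(11) , sqrt ( 11 ),sqrt (13 ),sqrt ( 15),  6,  4*sqrt(5) ]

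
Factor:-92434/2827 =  - 2^1*11^( - 1)* 113^1*257^( - 1)*409^1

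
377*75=28275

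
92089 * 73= 6722497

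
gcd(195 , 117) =39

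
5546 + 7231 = 12777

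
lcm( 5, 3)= 15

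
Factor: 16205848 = 2^3*1259^1*1609^1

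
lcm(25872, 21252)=595056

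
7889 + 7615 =15504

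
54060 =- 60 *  ( - 901) 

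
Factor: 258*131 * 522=2^2 * 3^3*29^1*43^1*131^1 = 17642556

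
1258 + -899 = 359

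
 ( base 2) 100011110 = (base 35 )86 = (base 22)D0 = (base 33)8m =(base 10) 286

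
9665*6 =57990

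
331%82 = 3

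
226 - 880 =-654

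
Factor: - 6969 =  - 3^1*23^1*101^1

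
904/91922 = 452/45961= 0.01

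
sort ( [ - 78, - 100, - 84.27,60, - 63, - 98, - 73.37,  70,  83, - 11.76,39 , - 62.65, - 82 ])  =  [ - 100, - 98,  -  84.27 , - 82 ,  -  78, - 73.37, - 63, - 62.65,-11.76,  39, 60,70,83]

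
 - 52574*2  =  -105148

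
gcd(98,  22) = 2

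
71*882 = 62622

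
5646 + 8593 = 14239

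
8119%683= 606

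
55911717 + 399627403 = 455539120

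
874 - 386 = 488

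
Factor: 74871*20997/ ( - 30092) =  - 1572066387/30092 = - 2^( - 2)*3^5*47^1*59^1*2333^1*7523^( - 1)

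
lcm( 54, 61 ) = 3294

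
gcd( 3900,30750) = 150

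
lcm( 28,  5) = 140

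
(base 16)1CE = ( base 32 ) ee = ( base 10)462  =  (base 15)20c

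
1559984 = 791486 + 768498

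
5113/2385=2 + 343/2385 = 2.14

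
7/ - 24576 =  - 7/24576 = - 0.00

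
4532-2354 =2178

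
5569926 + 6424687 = 11994613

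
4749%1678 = 1393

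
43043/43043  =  1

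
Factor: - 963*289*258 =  - 71803206=- 2^1*3^3*17^2*43^1*107^1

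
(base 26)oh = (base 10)641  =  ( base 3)212202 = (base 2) 1010000001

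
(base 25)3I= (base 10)93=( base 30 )33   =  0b1011101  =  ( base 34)2p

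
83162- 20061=63101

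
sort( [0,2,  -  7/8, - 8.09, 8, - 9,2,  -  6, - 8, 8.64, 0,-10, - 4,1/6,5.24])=[-10, - 9 , - 8.09, - 8, - 6,- 4, - 7/8,0,0,1/6,2 , 2, 5.24  ,  8,8.64 ]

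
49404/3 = 16468  =  16468.00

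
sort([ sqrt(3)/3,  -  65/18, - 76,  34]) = [  -  76, - 65/18, sqrt( 3)/3,34] 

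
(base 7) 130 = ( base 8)106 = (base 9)77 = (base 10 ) 70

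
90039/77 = 1169 + 26/77 =1169.34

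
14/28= 1/2 = 0.50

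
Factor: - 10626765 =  - 3^1 * 5^1*53^1 *13367^1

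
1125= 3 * 375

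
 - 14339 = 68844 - 83183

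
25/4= 6 + 1/4 = 6.25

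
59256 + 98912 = 158168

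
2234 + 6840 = 9074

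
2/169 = 2/169 = 0.01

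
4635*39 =180765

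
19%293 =19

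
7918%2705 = 2508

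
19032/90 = 3172/15 = 211.47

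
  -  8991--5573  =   - 3418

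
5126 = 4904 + 222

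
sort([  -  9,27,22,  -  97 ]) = [ - 97, - 9, 22, 27] 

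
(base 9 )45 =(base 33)18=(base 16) 29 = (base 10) 41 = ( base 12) 35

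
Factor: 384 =2^7*3^1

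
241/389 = 241/389 = 0.62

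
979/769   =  1 + 210/769 = 1.27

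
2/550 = 1/275  =  0.00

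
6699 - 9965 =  - 3266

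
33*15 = 495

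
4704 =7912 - 3208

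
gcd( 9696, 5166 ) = 6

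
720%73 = 63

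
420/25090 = 42/2509= 0.02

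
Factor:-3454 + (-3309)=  - 6763 =-6763^1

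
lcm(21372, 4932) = 64116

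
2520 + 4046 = 6566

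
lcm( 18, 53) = 954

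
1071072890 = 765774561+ 305298329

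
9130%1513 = 52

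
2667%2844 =2667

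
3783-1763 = 2020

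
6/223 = 6/223=0.03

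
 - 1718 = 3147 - 4865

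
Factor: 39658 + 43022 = 82680 = 2^3 * 3^1 * 5^1*13^1*53^1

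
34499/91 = 379 + 10/91 = 379.11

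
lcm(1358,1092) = 105924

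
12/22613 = 12/22613 = 0.00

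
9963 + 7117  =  17080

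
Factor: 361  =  19^2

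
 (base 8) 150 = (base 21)4K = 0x68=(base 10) 104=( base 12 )88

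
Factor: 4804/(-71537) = -2^2*1201^1*71537^(-1) 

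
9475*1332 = 12620700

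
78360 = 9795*8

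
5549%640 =429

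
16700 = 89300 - 72600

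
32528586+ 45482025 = 78010611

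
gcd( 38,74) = 2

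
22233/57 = 7411/19 =390.05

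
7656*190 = 1454640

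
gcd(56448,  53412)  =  12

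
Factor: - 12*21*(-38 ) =9576= 2^3*3^2*7^1*19^1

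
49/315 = 7/45 = 0.16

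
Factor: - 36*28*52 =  -2^6*3^2*7^1*13^1 = - 52416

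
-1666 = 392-2058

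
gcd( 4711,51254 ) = 7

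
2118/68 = 31+5/34= 31.15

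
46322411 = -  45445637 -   -  91768048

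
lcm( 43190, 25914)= 129570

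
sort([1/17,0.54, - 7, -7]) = [ - 7 ,  -  7, 1/17,0.54 ] 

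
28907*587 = 16968409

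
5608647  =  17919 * 313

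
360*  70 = 25200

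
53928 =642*84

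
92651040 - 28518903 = 64132137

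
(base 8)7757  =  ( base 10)4079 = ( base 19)B5D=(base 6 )30515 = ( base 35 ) 3BJ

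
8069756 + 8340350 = 16410106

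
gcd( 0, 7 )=7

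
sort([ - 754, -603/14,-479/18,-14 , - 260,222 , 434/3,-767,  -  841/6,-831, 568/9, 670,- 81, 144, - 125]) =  [-831, - 767,-754,  -  260,-841/6,-125, - 81,-603/14,-479/18,-14, 568/9, 144, 434/3,222,670]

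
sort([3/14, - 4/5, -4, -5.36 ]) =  [ - 5.36,- 4,-4/5, 3/14 ]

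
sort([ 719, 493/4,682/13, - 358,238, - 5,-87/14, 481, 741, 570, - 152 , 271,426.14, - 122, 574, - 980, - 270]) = [ - 980, - 358,-270, - 152, - 122, - 87/14, - 5, 682/13, 493/4, 238,  271,  426.14, 481, 570, 574,719, 741 ]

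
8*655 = 5240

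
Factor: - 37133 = -71^1*523^1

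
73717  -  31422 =42295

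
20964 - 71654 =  - 50690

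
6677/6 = 1112 + 5/6= 1112.83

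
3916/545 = 7 + 101/545 =7.19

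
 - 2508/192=-14+15/16 = - 13.06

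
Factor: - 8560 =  - 2^4*5^1*107^1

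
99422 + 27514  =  126936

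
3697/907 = 3697/907 = 4.08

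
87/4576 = 87/4576 = 0.02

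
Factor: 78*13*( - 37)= - 2^1*3^1*13^2*37^1 =- 37518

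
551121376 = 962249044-411127668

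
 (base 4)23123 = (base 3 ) 1000002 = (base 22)1b5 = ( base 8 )1333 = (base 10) 731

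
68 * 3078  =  209304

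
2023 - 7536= - 5513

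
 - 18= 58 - 76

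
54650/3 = 18216+2/3 = 18216.67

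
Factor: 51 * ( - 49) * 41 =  - 3^1*7^2*17^1*41^1 =- 102459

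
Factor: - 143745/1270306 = -2^( - 1 )*3^1*5^1*7^1* 37^2*43^( - 1)*14771^(-1)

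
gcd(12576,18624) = 96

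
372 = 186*2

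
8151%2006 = 127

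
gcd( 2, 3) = 1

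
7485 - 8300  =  -815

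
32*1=32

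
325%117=91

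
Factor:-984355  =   - 5^1 * 196871^1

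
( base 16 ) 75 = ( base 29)41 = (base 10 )117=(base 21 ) 5c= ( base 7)225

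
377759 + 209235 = 586994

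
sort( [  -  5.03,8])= [ - 5.03,8]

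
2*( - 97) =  - 194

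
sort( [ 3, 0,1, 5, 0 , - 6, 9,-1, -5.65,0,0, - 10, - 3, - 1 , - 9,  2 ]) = [ -10, -9,  -  6, - 5.65,  -  3 , - 1, - 1 , 0, 0,0,  0 , 1, 2, 3,5, 9] 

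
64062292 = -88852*(  -  721)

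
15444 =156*99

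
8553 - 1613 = 6940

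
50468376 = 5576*9051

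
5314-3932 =1382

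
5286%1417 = 1035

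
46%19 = 8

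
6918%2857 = 1204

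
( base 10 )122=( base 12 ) a2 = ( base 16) 7A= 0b1111010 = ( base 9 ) 145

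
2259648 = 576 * 3923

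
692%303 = 86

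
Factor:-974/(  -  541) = 2^1*487^1*541^(  -  1) 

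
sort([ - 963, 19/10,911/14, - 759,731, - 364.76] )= [ - 963, - 759,-364.76,19/10,911/14,  731] 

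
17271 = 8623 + 8648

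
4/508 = 1/127 = 0.01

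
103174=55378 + 47796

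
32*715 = 22880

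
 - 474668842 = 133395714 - 608064556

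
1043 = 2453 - 1410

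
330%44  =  22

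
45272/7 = 45272/7 = 6467.43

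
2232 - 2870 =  - 638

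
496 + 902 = 1398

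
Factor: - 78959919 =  - 3^1* 26319973^1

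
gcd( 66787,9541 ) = 9541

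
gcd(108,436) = 4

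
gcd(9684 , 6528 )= 12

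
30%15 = 0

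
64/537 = 64/537 = 0.12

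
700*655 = 458500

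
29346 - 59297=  -29951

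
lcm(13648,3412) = 13648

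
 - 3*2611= -7833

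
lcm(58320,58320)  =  58320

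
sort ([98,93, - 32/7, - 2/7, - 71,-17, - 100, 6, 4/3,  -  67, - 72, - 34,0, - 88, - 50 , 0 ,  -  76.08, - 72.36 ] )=[ - 100, - 88, - 76.08, - 72.36, - 72, - 71,-67, - 50, - 34, - 17, - 32/7,-2/7,  0,0,  4/3, 6  ,  93, 98]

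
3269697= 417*7841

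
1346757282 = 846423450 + 500333832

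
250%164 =86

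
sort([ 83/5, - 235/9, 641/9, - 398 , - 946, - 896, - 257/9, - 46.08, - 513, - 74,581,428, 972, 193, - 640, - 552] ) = [ - 946, -896, - 640, - 552, - 513, - 398, - 74 , - 46.08,  -  257/9 , - 235/9 , 83/5, 641/9, 193, 428, 581, 972]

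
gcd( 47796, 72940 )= 28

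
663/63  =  221/21 = 10.52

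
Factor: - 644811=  - 3^1*59^1*3643^1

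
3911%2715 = 1196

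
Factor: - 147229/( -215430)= 2^( - 1 )*3^(  -  1 )*5^( - 1)*43^( - 1)*167^(-1)*147229^1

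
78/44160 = 13/7360 = 0.00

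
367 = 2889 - 2522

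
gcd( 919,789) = 1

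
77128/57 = 1353 + 7/57 = 1353.12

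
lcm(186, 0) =0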